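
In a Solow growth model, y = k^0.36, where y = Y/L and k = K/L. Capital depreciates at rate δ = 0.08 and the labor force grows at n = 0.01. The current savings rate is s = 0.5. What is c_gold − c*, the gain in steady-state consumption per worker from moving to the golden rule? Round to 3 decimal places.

Δc ≈ 0.084

The effective depreciation rate is n + δ = 0.01 + 0.08 = 0.09.
Current steady state (s = 0.5): k* = (0.5/0.09)^(1/0.64) ≈ 14.5759, y* = 14.5759^0.36 ≈ 2.6237, c* = (1−0.5)·2.6237 ≈ 1.3118.
Maximizing c = f(k) − (n+δ)·k gives f'(k) = n+δ, i.e. 0.36·k^(0.36−1) = 0.09, so k_gold = (0.36/0.09)^(1/0.64) ≈ 8.7241.
y_gold = 8.7241^0.36 ≈ 2.1810, c_gold = y_gold − 0.09·k_gold ≈ 1.3958.
Gain: Δc = 1.3958 − 1.3118 ≈ 0.0840.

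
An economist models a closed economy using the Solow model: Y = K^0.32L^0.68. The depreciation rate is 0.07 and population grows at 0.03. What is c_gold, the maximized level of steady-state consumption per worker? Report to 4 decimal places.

c_gold ≈ 1.1755

n + δ = 0.03 + 0.07 = 0.1.
Maximizing c = f(k) − (n+δ)·k gives f'(k) = n+δ, i.e. 0.32·k^(0.32−1) = 0.1, so k_gold = (0.32/0.1)^(1/0.68) ≈ 5.5318.
y_gold = 5.5318^0.32 ≈ 1.7287.
c_gold = y_gold − (n+δ)·k_gold = 1.7287 − 0.1·5.5318 ≈ 1.1755.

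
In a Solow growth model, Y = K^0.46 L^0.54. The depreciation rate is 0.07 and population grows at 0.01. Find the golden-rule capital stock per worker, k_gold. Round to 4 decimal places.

k_gold ≈ 25.5148

n + δ = 0.01 + 0.07 = 0.08.
Golden rule sets MPK = n+δ: 0.46·k^(0.46−1) = 0.08, so k_gold = (0.46/0.08)^(1/0.54) ≈ 25.5148.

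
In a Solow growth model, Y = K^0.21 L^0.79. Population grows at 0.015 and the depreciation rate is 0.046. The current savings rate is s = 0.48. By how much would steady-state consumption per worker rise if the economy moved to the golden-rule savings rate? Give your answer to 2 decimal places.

Δc ≈ 0.20

n + δ = 0.015 + 0.046 = 0.061.
Current steady state (s = 0.48): k* = (0.48/0.061)^(1/0.79) ≈ 13.6165, y* = 13.6165^0.21 ≈ 1.7304, c* = (1−0.48)·1.7304 ≈ 0.8998.
At the golden rule the marginal product of capital equals n+δ: 0.21·k^(0.21−1) = 0.061. Solving, k_gold = (0.21/0.061)^(1/0.79) ≈ 4.7820.
y_gold = 4.7820^0.21 ≈ 1.3890, c_gold = y_gold − 0.061·k_gold ≈ 1.0973.
Gain: Δc = 1.0973 − 0.8998 ≈ 0.1975.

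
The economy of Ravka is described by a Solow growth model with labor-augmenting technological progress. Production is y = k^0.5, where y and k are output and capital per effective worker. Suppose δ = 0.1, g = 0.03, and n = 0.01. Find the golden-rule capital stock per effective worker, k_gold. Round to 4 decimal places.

k_gold ≈ 12.7551

Break-even investment rate: n + g + δ = 0.01 + 0.03 + 0.1 = 0.14.
Golden rule sets MPK = n+g+δ: 0.5·k^(0.5−1) = 0.14, so k_gold = (0.5/0.14)^(1/0.5) ≈ 12.7551.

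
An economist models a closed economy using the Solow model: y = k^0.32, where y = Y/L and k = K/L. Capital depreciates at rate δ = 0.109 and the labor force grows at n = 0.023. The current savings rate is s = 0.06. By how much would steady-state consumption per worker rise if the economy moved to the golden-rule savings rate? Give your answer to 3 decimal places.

n + δ = 0.023 + 0.109 = 0.132.
Current steady state (s = 0.06): k* = (0.06/0.132)^(1/0.68) ≈ 0.3136, y* = 0.3136^0.32 ≈ 0.6900, c* = (1−0.06)·0.6900 ≈ 0.6486.
At the golden rule the marginal product of capital equals n+δ: 0.32·k^(0.32−1) = 0.132. Solving, k_gold = (0.32/0.132)^(1/0.68) ≈ 3.6775.
y_gold = 3.6775^0.32 ≈ 1.5170, c_gold = y_gold − 0.132·k_gold ≈ 1.0315.
Gain: Δc = 1.0315 − 0.6486 ≈ 0.3829.

Δc ≈ 0.383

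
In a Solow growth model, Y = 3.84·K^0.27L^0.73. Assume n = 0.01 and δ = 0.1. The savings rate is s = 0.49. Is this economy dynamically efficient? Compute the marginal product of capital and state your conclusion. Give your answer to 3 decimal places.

The effective depreciation rate is n + δ = 0.01 + 0.1 = 0.11.
Steady-state k*: s·A·k^0.27 = 0.11·k gives k* = (0.49·3.84/0.11)^(1/0.73) ≈ 48.8906.
MPK = 0.27·3.84·48.8906^(-0.73) ≈ 0.0606.
MPK < n+δ = 0.11, so the economy is dynamically inefficient (over-saving).

dynamically inefficient; MPK ≈ 0.061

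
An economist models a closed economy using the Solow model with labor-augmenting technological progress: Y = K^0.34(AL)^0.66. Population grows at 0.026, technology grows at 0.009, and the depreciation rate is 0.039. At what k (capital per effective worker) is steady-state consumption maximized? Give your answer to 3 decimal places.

k_gold ≈ 10.079

The effective depreciation rate is n + g + δ = 0.026 + 0.009 + 0.039 = 0.074.
Setting f'(k) = n+g+δ gives 0.34·k^(0.34−1) = 0.074, hence k_gold = (0.34/0.074)^(1/0.66) ≈ 10.0787.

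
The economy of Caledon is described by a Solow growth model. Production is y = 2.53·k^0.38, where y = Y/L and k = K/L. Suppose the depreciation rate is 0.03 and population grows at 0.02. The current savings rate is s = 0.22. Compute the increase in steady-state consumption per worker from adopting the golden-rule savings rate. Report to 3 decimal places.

Capital per worker breaks even when investment replaces (n + δ)·k; here n + δ = 0.05.
Current steady state (s = 0.22): k* = (0.22·2.53/0.05)^(1/0.62) ≈ 48.7552, y* = 2.53·48.7552^0.38 ≈ 11.0807, c* = (1−0.22)·11.0807 ≈ 8.6430.
At the golden rule the marginal product of capital equals n+δ: 0.38·2.53·k^(0.38−1) = 0.05. Solving, k_gold = (0.38·2.53/0.05)^(1/0.62) ≈ 117.7230.
y_gold = 2.53·117.7230^0.38 ≈ 15.4899, c_gold = y_gold − 0.05·k_gold ≈ 9.6037.
Gain: Δc = 9.6037 − 8.6430 ≈ 0.9607.

Δc ≈ 0.961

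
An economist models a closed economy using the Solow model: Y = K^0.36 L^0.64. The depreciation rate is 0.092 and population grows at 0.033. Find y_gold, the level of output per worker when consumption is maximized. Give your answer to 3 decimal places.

The effective depreciation rate is n + δ = 0.033 + 0.092 = 0.125.
Setting f'(k) = n+δ gives 0.36·k^(0.36−1) = 0.125, hence k_gold = (0.36/0.125)^(1/0.64) ≈ 5.2216.
Output: y_gold = k_gold^0.36 = 5.2216^0.36 ≈ 1.8130.

y_gold ≈ 1.813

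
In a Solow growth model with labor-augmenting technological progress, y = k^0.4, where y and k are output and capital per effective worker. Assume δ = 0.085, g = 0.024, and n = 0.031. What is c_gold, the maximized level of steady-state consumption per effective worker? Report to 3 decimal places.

The effective depreciation rate is n + g + δ = 0.031 + 0.024 + 0.085 = 0.14.
Golden rule sets MPK = n+g+δ: 0.4·k^(0.4−1) = 0.14, so k_gold = (0.4/0.14)^(1/0.6) ≈ 5.7529.
y_gold = 5.7529^0.4 ≈ 2.0135.
c_gold = y_gold − (n+g+δ)·k_gold = 2.0135 − 0.14·5.7529 ≈ 1.2081.

c_gold ≈ 1.208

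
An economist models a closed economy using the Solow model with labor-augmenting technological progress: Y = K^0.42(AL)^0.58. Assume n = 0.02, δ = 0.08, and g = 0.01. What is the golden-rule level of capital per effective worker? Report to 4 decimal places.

k_gold ≈ 10.0740

Break-even investment rate: n + g + δ = 0.02 + 0.01 + 0.08 = 0.11.
At the golden rule the marginal product of capital equals n+g+δ: 0.42·k^(0.42−1) = 0.11. Solving, k_gold = (0.42/0.11)^(1/0.58) ≈ 10.0740.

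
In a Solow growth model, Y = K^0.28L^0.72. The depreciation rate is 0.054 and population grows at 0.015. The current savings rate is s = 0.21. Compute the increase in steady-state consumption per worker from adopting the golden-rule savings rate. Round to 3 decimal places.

Δc ≈ 0.023

Capital per worker breaks even when investment replaces (n + δ)·k; here n + δ = 0.069.
Current steady state (s = 0.21): k* = (0.21/0.069)^(1/0.72) ≈ 4.6919, y* = 4.6919^0.28 ≈ 1.5416, c* = (1−0.21)·1.5416 ≈ 1.2179.
Maximizing c = f(k) − (n+δ)·k gives f'(k) = n+δ, i.e. 0.28·k^(0.28−1) = 0.069, so k_gold = (0.28/0.069)^(1/0.72) ≈ 6.9964.
y_gold = 6.9964^0.28 ≈ 1.7241, c_gold = y_gold − 0.069·k_gold ≈ 1.2414.
Gain: Δc = 1.2414 − 1.2179 ≈ 0.0235.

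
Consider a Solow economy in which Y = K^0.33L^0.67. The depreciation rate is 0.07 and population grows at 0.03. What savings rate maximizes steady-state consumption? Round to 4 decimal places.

s_gold = 0.3300

n + δ = 0.03 + 0.07 = 0.1.
At the golden rule MPK = n+δ, and in any Cobb-Douglas steady state s = (n+δ)·k/y = MPK·k/y = capital's share 0.33.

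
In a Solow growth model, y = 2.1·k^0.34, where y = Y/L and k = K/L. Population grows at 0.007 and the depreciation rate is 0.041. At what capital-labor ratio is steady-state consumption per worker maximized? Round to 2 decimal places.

n + δ = 0.007 + 0.041 = 0.048.
Golden rule sets MPK = n+δ: 0.34·2.1·k^(0.34−1) = 0.048, so k_gold = (0.34·2.1/0.048)^(1/0.66) ≈ 59.7654.

k_gold ≈ 59.77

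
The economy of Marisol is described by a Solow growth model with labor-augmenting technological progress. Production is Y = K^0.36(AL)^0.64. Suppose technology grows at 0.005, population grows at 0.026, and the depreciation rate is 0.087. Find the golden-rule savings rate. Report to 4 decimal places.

n + g + δ = 0.026 + 0.005 + 0.087 = 0.118.
At the golden rule MPK = n+g+δ, and in any Cobb-Douglas steady state s = (n+g+δ)·k/y = MPK·k/y = capital's share 0.36.

s_gold = 0.3600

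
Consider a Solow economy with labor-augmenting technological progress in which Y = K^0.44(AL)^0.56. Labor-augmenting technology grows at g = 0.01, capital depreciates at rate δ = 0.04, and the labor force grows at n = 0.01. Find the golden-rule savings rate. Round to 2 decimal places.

Break-even investment rate: n + g + δ = 0.01 + 0.01 + 0.04 = 0.06.
At the golden rule MPK = n+g+δ, and in any Cobb-Douglas steady state s = (n+g+δ)·k/y = MPK·k/y = capital's share 0.44.

s_gold = 0.44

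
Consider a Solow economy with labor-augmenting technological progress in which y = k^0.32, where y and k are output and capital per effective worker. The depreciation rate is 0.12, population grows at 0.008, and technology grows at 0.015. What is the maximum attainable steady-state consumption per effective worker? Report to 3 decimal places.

c_gold ≈ 0.993

The effective depreciation rate is n + g + δ = 0.008 + 0.015 + 0.12 = 0.143.
Maximizing c = f(k) − (n+g+δ)·k gives f'(k) = n+g+δ, i.e. 0.32·k^(0.32−1) = 0.143, so k_gold = (0.32/0.143)^(1/0.68) ≈ 3.2691.
y_gold = 3.2691^0.32 ≈ 1.4609.
c_gold = y_gold − (n+g+δ)·k_gold = 1.4609 − 0.143·3.2691 ≈ 0.9934.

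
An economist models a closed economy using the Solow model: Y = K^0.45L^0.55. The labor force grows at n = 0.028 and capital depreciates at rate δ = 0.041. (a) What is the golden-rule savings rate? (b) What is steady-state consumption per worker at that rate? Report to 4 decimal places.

(a) s_gold = 0.4500; (b) c_gold ≈ 2.5507

The effective depreciation rate is n + δ = 0.028 + 0.041 = 0.069.
For Cobb-Douglas, s_gold equals capital's share: s_gold = 0.45.
Golden rule sets MPK = n+δ: 0.45·k^(0.45−1) = 0.069, so k_gold = (0.45/0.069)^(1/0.55) ≈ 30.2455.
y_gold = 30.2455^0.45 ≈ 4.6376; c_gold = (1−0.45)·y_gold ≈ 2.5507.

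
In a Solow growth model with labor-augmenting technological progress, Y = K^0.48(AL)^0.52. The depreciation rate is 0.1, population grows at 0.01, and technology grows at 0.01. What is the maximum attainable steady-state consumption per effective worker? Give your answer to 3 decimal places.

c_gold ≈ 1.870

Capital per effective worker breaks even when investment replaces (n + g + δ)·k; here n + g + δ = 0.12.
Maximizing c = f(k) − (n+g+δ)·k gives f'(k) = n+g+δ, i.e. 0.48·k^(0.48−1) = 0.12, so k_gold = (0.48/0.12)^(1/0.52) ≈ 14.3816.
y_gold = 14.3816^0.48 ≈ 3.5954.
c_gold = y_gold − (n+g+δ)·k_gold = 3.5954 − 0.12·14.3816 ≈ 1.8696.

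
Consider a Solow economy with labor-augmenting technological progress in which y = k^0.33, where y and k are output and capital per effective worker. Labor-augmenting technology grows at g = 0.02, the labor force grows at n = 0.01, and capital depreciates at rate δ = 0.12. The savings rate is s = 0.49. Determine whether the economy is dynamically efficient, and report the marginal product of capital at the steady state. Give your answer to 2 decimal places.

dynamically inefficient; MPK ≈ 0.10

n + g + δ = 0.01 + 0.02 + 0.12 = 0.15.
Steady-state k*: s·k^0.33 = 0.15·k gives k* = (0.49/0.15)^(1/0.67) ≈ 5.8522.
MPK = 0.33·5.8522^(-0.67) ≈ 0.1010.
MPK < n+g+δ = 0.15, so the economy is dynamically inefficient (over-saving).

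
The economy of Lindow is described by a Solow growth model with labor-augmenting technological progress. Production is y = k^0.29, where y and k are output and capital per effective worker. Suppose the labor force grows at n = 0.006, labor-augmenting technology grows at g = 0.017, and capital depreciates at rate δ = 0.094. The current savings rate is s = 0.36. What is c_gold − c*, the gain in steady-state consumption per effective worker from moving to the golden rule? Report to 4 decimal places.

Break-even investment rate: n + g + δ = 0.006 + 0.017 + 0.094 = 0.117.
Current steady state (s = 0.36): k* = (0.36/0.117)^(1/0.71) ≈ 4.8695, y* = 4.8695^0.29 ≈ 1.5826, c* = (1−0.36)·1.5826 ≈ 1.0129.
Golden rule sets MPK = n+g+δ: 0.29·k^(0.29−1) = 0.117, so k_gold = (0.29/0.117)^(1/0.71) ≈ 3.5911.
y_gold = 3.5911^0.29 ≈ 1.4488, c_gold = y_gold − 0.117·k_gold ≈ 1.0287.
Gain: Δc = 1.0287 − 1.0129 ≈ 0.0158.

Δc ≈ 0.0158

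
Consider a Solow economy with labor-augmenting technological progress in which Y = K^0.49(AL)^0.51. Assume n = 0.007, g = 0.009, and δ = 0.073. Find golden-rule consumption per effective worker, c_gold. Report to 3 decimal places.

c_gold ≈ 2.626

The effective depreciation rate is n + g + δ = 0.007 + 0.009 + 0.073 = 0.089.
Setting f'(k) = n+g+δ gives 0.49·k^(0.49−1) = 0.089, hence k_gold = (0.49/0.089)^(1/0.51) ≈ 28.3505.
y_gold = 28.3505^0.49 ≈ 5.1494.
c_gold = y_gold − (n+g+δ)·k_gold = 5.1494 − 0.089·28.3505 ≈ 2.6262.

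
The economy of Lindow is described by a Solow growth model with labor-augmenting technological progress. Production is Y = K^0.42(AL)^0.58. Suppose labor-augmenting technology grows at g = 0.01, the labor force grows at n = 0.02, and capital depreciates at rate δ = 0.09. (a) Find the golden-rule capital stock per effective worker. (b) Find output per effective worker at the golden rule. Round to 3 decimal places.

(a) k_gold ≈ 8.671; (b) y_gold ≈ 2.477

n + g + δ = 0.02 + 0.01 + 0.09 = 0.12.
Maximizing c = f(k) − (n+g+δ)·k gives f'(k) = n+g+δ, i.e. 0.42·k^(0.42−1) = 0.12, so k_gold = (0.42/0.12)^(1/0.58) ≈ 8.6706.
y_gold = 8.6706^0.42 ≈ 2.4773.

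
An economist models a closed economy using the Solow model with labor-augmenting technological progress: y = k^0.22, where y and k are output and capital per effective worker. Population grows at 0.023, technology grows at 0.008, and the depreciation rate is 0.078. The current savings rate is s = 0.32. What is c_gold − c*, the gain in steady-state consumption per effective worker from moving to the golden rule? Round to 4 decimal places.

Break-even investment rate: n + g + δ = 0.023 + 0.008 + 0.078 = 0.109.
Current steady state (s = 0.32): k* = (0.32/0.109)^(1/0.78) ≈ 3.9778, y* = 3.9778^0.22 ≈ 1.3549, c* = (1−0.32)·1.3549 ≈ 0.9214.
Setting f'(k) = n+g+δ gives 0.22·k^(0.22−1) = 0.109, hence k_gold = (0.22/0.109)^(1/0.78) ≈ 2.4605.
y_gold = 2.4605^0.22 ≈ 1.2191, c_gold = y_gold − 0.109·k_gold ≈ 0.9509.
Gain: Δc = 0.9509 − 0.9214 ≈ 0.0295.

Δc ≈ 0.0295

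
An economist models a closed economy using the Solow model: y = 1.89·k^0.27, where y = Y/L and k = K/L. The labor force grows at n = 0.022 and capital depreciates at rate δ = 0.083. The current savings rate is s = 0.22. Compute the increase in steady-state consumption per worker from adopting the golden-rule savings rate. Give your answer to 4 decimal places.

The effective depreciation rate is n + δ = 0.022 + 0.083 = 0.105.
Current steady state (s = 0.22): k* = (0.22·1.89/0.105)^(1/0.73) ≈ 6.5881, y* = 1.89·6.5881^0.27 ≈ 3.1443, c* = (1−0.22)·3.1443 ≈ 2.4526.
At the golden rule the marginal product of capital equals n+δ: 0.27·1.89·k^(0.27−1) = 0.105. Solving, k_gold = (0.27·1.89/0.105)^(1/0.73) ≈ 8.7216.
y_gold = 1.89·8.7216^0.27 ≈ 3.3917, c_gold = y_gold − 0.105·k_gold ≈ 2.4760.
Gain: Δc = 2.4760 − 2.4526 ≈ 0.0234.

Δc ≈ 0.0234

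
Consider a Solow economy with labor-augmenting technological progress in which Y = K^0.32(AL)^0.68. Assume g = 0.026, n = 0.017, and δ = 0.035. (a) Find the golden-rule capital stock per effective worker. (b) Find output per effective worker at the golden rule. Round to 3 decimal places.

The effective depreciation rate is n + g + δ = 0.017 + 0.026 + 0.035 = 0.078.
Golden rule sets MPK = n+g+δ: 0.32·k^(0.32−1) = 0.078, so k_gold = (0.32/0.078)^(1/0.68) ≈ 7.9717.
y_gold = 7.9717^0.32 ≈ 1.9431.

(a) k_gold ≈ 7.972; (b) y_gold ≈ 1.943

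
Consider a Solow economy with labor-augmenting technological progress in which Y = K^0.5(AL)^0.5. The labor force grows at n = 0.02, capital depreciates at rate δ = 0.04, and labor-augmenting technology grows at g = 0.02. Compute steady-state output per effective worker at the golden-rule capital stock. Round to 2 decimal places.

y_gold ≈ 6.25

Capital per effective worker breaks even when investment replaces (n + g + δ)·k; here n + g + δ = 0.08.
Maximizing c = f(k) − (n+g+δ)·k gives f'(k) = n+g+δ, i.e. 0.5·k^(0.5−1) = 0.08, so k_gold = (0.5/0.08)^(1/0.5) ≈ 39.0625.
Output: y_gold = k_gold^0.5 = 39.0625^0.5 ≈ 6.2500.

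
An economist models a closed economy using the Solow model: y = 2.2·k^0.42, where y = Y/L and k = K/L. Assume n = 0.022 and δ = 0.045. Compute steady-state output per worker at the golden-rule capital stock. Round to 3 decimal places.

y_gold ≈ 14.711

Capital per worker breaks even when investment replaces (n + δ)·k; here n + δ = 0.067.
Setting f'(k) = n+δ gives 0.42·2.2·k^(0.42−1) = 0.067, hence k_gold = (0.42·2.2/0.067)^(1/0.58) ≈ 92.2195.
Output: y_gold = 2.2·k_gold^0.42 = 2.2·92.2195^0.42 ≈ 14.7112.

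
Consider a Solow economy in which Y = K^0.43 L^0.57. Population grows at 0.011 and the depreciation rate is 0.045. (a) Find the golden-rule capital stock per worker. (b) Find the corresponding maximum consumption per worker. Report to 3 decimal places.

(a) k_gold ≈ 35.737; (b) c_gold ≈ 2.653

The effective depreciation rate is n + δ = 0.011 + 0.045 = 0.056.
Golden rule sets MPK = n+δ: 0.43·k^(0.43−1) = 0.056, so k_gold = (0.43/0.056)^(1/0.57) ≈ 35.7374.
y_gold = 35.7374^0.43 ≈ 4.6542; c_gold = y_gold − 0.056·k_gold ≈ 2.6529.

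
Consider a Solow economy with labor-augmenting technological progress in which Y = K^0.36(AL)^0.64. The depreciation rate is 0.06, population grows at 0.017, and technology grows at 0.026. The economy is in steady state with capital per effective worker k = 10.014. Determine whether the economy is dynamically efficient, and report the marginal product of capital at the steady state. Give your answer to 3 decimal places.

The effective depreciation rate is n + g + δ = 0.017 + 0.026 + 0.06 = 0.103.
MPK = 0.36·k^(0.36−1) = 0.36·10.014^(-0.64) ≈ 0.0824.
MPK < 0.103, so the economy is dynamically inefficient (over-saving).

dynamically inefficient; MPK ≈ 0.082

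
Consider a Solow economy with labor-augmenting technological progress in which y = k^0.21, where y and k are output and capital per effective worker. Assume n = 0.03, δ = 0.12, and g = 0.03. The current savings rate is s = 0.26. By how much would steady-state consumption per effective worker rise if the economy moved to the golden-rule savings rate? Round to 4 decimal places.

n + g + δ = 0.03 + 0.03 + 0.12 = 0.18.
Current steady state (s = 0.26): k* = (0.26/0.18)^(1/0.79) ≈ 1.5928, y* = 1.5928^0.21 ≈ 1.1027, c* = (1−0.26)·1.1027 ≈ 0.8160.
Maximizing c = f(k) − (n+g+δ)·k gives f'(k) = n+g+δ, i.e. 0.21·k^(0.21−1) = 0.18, so k_gold = (0.21/0.18)^(1/0.79) ≈ 1.2155.
y_gold = 1.2155^0.21 ≈ 1.0418, c_gold = y_gold − 0.18·k_gold ≈ 0.8230.
Gain: Δc = 0.8230 − 0.8160 ≈ 0.0071.

Δc ≈ 0.0071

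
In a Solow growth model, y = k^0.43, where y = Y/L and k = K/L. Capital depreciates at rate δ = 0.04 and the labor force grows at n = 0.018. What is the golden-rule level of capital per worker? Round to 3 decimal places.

k_gold ≈ 33.604

The effective depreciation rate is n + δ = 0.018 + 0.04 = 0.058.
Golden rule sets MPK = n+δ: 0.43·k^(0.43−1) = 0.058, so k_gold = (0.43/0.058)^(1/0.57) ≈ 33.6037.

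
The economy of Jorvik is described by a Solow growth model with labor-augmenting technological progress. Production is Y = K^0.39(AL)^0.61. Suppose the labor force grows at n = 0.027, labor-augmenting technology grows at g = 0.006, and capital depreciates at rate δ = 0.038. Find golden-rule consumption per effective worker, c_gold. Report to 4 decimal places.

c_gold ≈ 1.8127

The effective depreciation rate is n + g + δ = 0.027 + 0.006 + 0.038 = 0.071.
At the golden rule the marginal product of capital equals n+g+δ: 0.39·k^(0.39−1) = 0.071. Solving, k_gold = (0.39/0.071)^(1/0.61) ≈ 16.3229.
y_gold = 16.3229^0.39 ≈ 2.9716.
c_gold = y_gold − (n+g+δ)·k_gold = 2.9716 − 0.071·16.3229 ≈ 1.8127.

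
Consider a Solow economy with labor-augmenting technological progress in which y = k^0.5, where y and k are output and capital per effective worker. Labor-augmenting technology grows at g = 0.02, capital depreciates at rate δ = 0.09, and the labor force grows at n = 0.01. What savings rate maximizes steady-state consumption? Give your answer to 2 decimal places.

s_gold = 0.50

n + g + δ = 0.01 + 0.02 + 0.09 = 0.12.
At the golden rule MPK = n+g+δ, and in any Cobb-Douglas steady state s = (n+g+δ)·k/y = MPK·k/y = capital's share 0.5.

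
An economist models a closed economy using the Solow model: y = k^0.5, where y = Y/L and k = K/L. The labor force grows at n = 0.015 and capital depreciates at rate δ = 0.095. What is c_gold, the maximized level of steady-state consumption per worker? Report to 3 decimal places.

c_gold ≈ 2.273

The effective depreciation rate is n + δ = 0.015 + 0.095 = 0.11.
At the golden rule the marginal product of capital equals n+δ: 0.5·k^(0.5−1) = 0.11. Solving, k_gold = (0.5/0.11)^(1/0.5) ≈ 20.6612.
y_gold = 20.6612^0.5 ≈ 4.5455.
c_gold = y_gold − (n+δ)·k_gold = 4.5455 − 0.11·20.6612 ≈ 2.2727.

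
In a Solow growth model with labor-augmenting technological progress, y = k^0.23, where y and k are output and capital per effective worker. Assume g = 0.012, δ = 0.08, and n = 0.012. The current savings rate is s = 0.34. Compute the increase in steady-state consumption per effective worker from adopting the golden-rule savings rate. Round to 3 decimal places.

Δc ≈ 0.036

Break-even investment rate: n + g + δ = 0.012 + 0.012 + 0.08 = 0.104.
Current steady state (s = 0.34): k* = (0.34/0.104)^(1/0.77) ≈ 4.6571, y* = 4.6571^0.23 ≈ 1.4245, c* = (1−0.34)·1.4245 ≈ 0.9402.
Setting f'(k) = n+g+δ gives 0.23·k^(0.23−1) = 0.104, hence k_gold = (0.23/0.104)^(1/0.77) ≈ 2.8032.
y_gold = 2.8032^0.23 ≈ 1.2675, c_gold = y_gold − 0.104·k_gold ≈ 0.9760.
Gain: Δc = 0.9760 − 0.9402 ≈ 0.0358.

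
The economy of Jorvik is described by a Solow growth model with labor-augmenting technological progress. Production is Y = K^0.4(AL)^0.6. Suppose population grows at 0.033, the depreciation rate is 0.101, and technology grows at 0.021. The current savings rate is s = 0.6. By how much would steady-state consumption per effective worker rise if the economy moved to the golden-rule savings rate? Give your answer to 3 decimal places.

Δc ≈ 0.143

Capital per effective worker breaks even when investment replaces (n + g + δ)·k; here n + g + δ = 0.155.
Current steady state (s = 0.6): k* = (0.6/0.155)^(1/0.6) ≈ 9.5433, y* = 9.5433^0.4 ≈ 2.4654, c* = (1−0.6)·2.4654 ≈ 0.9861.
Golden rule sets MPK = n+g+δ: 0.4·k^(0.4−1) = 0.155, so k_gold = (0.4/0.155)^(1/0.6) ≈ 4.8553.
y_gold = 4.8553^0.4 ≈ 1.8814, c_gold = y_gold − 0.155·k_gold ≈ 1.1289.
Gain: Δc = 1.1289 − 0.9861 ≈ 0.1427.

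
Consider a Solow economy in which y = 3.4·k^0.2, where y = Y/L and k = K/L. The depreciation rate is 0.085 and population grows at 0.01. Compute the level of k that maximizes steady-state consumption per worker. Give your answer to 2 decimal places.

n + δ = 0.01 + 0.085 = 0.095.
Golden rule sets MPK = n+δ: 0.2·3.4·k^(0.2−1) = 0.095, so k_gold = (0.2·3.4/0.095)^(1/0.8) ≈ 11.7080.

k_gold ≈ 11.71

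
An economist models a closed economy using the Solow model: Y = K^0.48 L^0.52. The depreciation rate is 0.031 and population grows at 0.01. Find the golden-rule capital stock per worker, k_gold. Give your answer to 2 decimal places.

k_gold ≈ 113.43

Capital per worker breaks even when investment replaces (n + δ)·k; here n + δ = 0.041.
Setting f'(k) = n+δ gives 0.48·k^(0.48−1) = 0.041, hence k_gold = (0.48/0.041)^(1/0.52) ≈ 113.4294.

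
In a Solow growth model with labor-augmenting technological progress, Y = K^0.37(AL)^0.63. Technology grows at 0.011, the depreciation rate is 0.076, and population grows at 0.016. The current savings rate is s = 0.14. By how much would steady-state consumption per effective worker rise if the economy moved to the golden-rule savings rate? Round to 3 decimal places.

n + g + δ = 0.016 + 0.011 + 0.076 = 0.103.
Current steady state (s = 0.14): k* = (0.14/0.103)^(1/0.63) ≈ 1.6277, y* = 1.6277^0.37 ≈ 1.1975, c* = (1−0.14)·1.1975 ≈ 1.0299.
Golden rule sets MPK = n+g+δ: 0.37·k^(0.37−1) = 0.103, so k_gold = (0.37/0.103)^(1/0.63) ≈ 7.6126.
y_gold = 7.6126^0.37 ≈ 2.1192, c_gold = y_gold − 0.103·k_gold ≈ 1.3351.
Gain: Δc = 1.3351 − 1.0299 ≈ 0.3052.

Δc ≈ 0.305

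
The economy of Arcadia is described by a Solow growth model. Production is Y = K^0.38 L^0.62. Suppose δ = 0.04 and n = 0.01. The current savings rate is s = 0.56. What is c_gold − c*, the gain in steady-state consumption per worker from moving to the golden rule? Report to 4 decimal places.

n + δ = 0.01 + 0.04 = 0.05.
Current steady state (s = 0.56): k* = (0.56/0.05)^(1/0.62) ≈ 49.2365, y* = 49.2365^0.38 ≈ 4.3961, c* = (1−0.56)·4.3961 ≈ 1.9343.
Golden rule sets MPK = n+δ: 0.38·k^(0.38−1) = 0.05, so k_gold = (0.38/0.05)^(1/0.62) ≈ 26.3431.
y_gold = 26.3431^0.38 ≈ 3.4662, c_gold = y_gold − 0.05·k_gold ≈ 2.1490.
Gain: Δc = 2.1490 − 1.9343 ≈ 0.2148.

Δc ≈ 0.2148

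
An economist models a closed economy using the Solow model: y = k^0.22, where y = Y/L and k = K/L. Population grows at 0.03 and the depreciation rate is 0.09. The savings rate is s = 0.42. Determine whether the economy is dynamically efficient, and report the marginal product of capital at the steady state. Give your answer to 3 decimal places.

The effective depreciation rate is n + δ = 0.03 + 0.09 = 0.12.
Steady-state k*: s·k^0.22 = 0.12·k gives k* = (0.42/0.12)^(1/0.78) ≈ 4.9834.
MPK = 0.22·4.9834^(-0.78) ≈ 0.0629.
MPK < n+δ = 0.12, so the economy is dynamically inefficient (over-saving).

dynamically inefficient; MPK ≈ 0.063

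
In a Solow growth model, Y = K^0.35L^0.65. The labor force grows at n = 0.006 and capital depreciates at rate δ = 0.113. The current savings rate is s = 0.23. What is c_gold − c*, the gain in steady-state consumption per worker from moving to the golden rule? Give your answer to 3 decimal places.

Δc ≈ 0.064

n + δ = 0.006 + 0.113 = 0.119.
Current steady state (s = 0.23): k* = (0.23/0.119)^(1/0.65) ≈ 2.7560, y* = 2.7560^0.35 ≈ 1.4259, c* = (1−0.23)·1.4259 ≈ 1.0980.
At the golden rule the marginal product of capital equals n+δ: 0.35·k^(0.35−1) = 0.119. Solving, k_gold = (0.35/0.119)^(1/0.65) ≈ 5.2578.
y_gold = 5.2578^0.35 ≈ 1.7876, c_gold = y_gold − 0.119·k_gold ≈ 1.1620.
Gain: Δc = 1.1620 − 1.0980 ≈ 0.0640.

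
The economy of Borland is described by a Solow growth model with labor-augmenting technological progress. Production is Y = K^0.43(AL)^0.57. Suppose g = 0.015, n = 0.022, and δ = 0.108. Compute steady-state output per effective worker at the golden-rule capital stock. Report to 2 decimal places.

y_gold ≈ 2.27

Break-even investment rate: n + g + δ = 0.022 + 0.015 + 0.108 = 0.145.
Golden rule sets MPK = n+g+δ: 0.43·k^(0.43−1) = 0.145, so k_gold = (0.43/0.145)^(1/0.57) ≈ 6.7336.
Output: y_gold = k_gold^0.43 = 6.7336^0.43 ≈ 2.2706.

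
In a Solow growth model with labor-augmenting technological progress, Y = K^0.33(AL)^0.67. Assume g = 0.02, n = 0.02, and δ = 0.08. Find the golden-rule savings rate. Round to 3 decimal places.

Break-even investment rate: n + g + δ = 0.02 + 0.02 + 0.08 = 0.12.
At the golden rule MPK = n+g+δ, and in any Cobb-Douglas steady state s = (n+g+δ)·k/y = MPK·k/y = capital's share 0.33.

s_gold = 0.330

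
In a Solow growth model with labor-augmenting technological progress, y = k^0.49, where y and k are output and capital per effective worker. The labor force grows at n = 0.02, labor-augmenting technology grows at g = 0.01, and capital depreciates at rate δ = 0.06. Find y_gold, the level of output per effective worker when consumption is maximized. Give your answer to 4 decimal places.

y_gold ≈ 5.0944

Break-even investment rate: n + g + δ = 0.02 + 0.01 + 0.06 = 0.09.
Golden rule sets MPK = n+g+δ: 0.49·k^(0.49−1) = 0.09, so k_gold = (0.49/0.09)^(1/0.51) ≈ 27.7362.
Output: y_gold = k_gold^0.49 = 27.7362^0.49 ≈ 5.0944.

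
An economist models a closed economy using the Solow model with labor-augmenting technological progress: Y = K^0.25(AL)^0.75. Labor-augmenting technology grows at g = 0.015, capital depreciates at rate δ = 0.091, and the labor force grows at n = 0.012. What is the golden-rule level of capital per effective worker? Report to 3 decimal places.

Capital per effective worker breaks even when investment replaces (n + g + δ)·k; here n + g + δ = 0.118.
At the golden rule the marginal product of capital equals n+g+δ: 0.25·k^(0.25−1) = 0.118. Solving, k_gold = (0.25/0.118)^(1/0.75) ≈ 2.7211.

k_gold ≈ 2.721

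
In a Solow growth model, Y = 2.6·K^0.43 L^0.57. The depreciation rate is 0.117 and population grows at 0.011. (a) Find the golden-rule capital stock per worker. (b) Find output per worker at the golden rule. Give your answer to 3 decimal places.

(a) k_gold ≈ 44.801; (b) y_gold ≈ 13.336

The effective depreciation rate is n + δ = 0.011 + 0.117 = 0.128.
At the golden rule the marginal product of capital equals n+δ: 0.43·2.6·k^(0.43−1) = 0.128. Solving, k_gold = (0.43·2.6/0.128)^(1/0.57) ≈ 44.8006.
y_gold = 2.6·44.8006^0.43 ≈ 13.3360.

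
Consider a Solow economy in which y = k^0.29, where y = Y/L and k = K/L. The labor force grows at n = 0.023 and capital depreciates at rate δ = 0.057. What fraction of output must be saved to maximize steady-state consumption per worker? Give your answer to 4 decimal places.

Break-even investment rate: n + δ = 0.023 + 0.057 = 0.08.
At the golden rule MPK = n+δ, and in any Cobb-Douglas steady state s = (n+δ)·k/y = MPK·k/y = capital's share 0.29.

s_gold = 0.2900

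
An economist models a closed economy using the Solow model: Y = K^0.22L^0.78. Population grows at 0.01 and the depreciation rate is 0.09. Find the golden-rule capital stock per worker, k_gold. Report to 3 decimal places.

The effective depreciation rate is n + δ = 0.01 + 0.09 = 0.1.
Golden rule sets MPK = n+δ: 0.22·k^(0.22−1) = 0.1, so k_gold = (0.22/0.1)^(1/0.78) ≈ 2.7479.

k_gold ≈ 2.748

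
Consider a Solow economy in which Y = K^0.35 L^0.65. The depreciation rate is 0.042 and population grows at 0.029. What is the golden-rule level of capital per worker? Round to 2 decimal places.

n + δ = 0.029 + 0.042 = 0.071.
Setting f'(k) = n+δ gives 0.35·k^(0.35−1) = 0.071, hence k_gold = (0.35/0.071)^(1/0.65) ≈ 11.6375.

k_gold ≈ 11.64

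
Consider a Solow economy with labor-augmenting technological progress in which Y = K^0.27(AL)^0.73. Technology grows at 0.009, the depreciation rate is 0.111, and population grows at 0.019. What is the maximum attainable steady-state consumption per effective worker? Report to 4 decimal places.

Capital per effective worker breaks even when investment replaces (n + g + δ)·k; here n + g + δ = 0.139.
Setting f'(k) = n+g+δ gives 0.27·k^(0.27−1) = 0.139, hence k_gold = (0.27/0.139)^(1/0.73) ≈ 2.4831.
y_gold = 2.4831^0.27 ≈ 1.2783.
c_gold = y_gold − (n+g+δ)·k_gold = 1.2783 − 0.139·2.4831 ≈ 0.9332.

c_gold ≈ 0.9332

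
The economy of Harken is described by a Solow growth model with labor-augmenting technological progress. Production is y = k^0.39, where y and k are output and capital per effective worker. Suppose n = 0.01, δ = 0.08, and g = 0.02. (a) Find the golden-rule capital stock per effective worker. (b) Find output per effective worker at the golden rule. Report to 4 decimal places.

Break-even investment rate: n + g + δ = 0.01 + 0.02 + 0.08 = 0.11.
At the golden rule the marginal product of capital equals n+g+δ: 0.39·k^(0.39−1) = 0.11. Solving, k_gold = (0.39/0.11)^(1/0.61) ≈ 7.9635.
y_gold = 7.9635^0.39 ≈ 2.2461.

(a) k_gold ≈ 7.9635; (b) y_gold ≈ 2.2461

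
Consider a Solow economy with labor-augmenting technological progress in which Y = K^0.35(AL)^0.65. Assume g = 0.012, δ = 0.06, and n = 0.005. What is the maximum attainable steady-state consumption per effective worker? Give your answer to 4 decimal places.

c_gold ≈ 1.4689

Break-even investment rate: n + g + δ = 0.005 + 0.012 + 0.06 = 0.077.
Golden rule sets MPK = n+g+δ: 0.35·k^(0.35−1) = 0.077, so k_gold = (0.35/0.077)^(1/0.65) ≈ 10.2721.
y_gold = 10.2721^0.35 ≈ 2.2599.
c_gold = y_gold − (n+g+δ)·k_gold = 2.2599 − 0.077·10.2721 ≈ 1.4689.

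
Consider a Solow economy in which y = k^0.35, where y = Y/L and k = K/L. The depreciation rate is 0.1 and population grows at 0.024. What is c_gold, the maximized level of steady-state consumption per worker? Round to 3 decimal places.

c_gold ≈ 1.136

Capital per worker breaks even when investment replaces (n + δ)·k; here n + δ = 0.124.
Maximizing c = f(k) − (n+δ)·k gives f'(k) = n+δ, i.e. 0.35·k^(0.35−1) = 0.124, so k_gold = (0.35/0.124)^(1/0.65) ≈ 4.9352.
y_gold = 4.9352^0.35 ≈ 1.7485.
c_gold = y_gold − (n+δ)·k_gold = 1.7485 − 0.124·4.9352 ≈ 1.1365.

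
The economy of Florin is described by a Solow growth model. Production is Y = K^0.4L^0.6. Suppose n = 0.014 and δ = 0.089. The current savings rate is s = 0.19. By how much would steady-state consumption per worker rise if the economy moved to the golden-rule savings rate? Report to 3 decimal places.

Break-even investment rate: n + δ = 0.014 + 0.089 = 0.103.
Current steady state (s = 0.19): k* = (0.19/0.103)^(1/0.6) ≈ 2.7746, y* = 2.7746^0.4 ≈ 1.5041, c* = (1−0.19)·1.5041 ≈ 1.2183.
Golden rule sets MPK = n+δ: 0.4·k^(0.4−1) = 0.103, so k_gold = (0.4/0.103)^(1/0.6) ≈ 9.5948.
y_gold = 9.5948^0.4 ≈ 2.4707, c_gold = y_gold − 0.103·k_gold ≈ 1.4824.
Gain: Δc = 1.4824 − 1.2183 ≈ 0.2641.

Δc ≈ 0.264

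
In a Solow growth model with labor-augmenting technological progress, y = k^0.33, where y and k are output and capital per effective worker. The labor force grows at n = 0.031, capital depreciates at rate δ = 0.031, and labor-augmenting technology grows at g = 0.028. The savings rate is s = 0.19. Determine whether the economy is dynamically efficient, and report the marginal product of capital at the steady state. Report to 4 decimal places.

The effective depreciation rate is n + g + δ = 0.031 + 0.028 + 0.031 = 0.09.
Steady-state k*: s·k^0.33 = 0.09·k gives k* = (0.19/0.09)^(1/0.67) ≈ 3.0503.
MPK = 0.33·3.0503^(-0.67) ≈ 0.1563.
MPK > n+g+δ = 0.09, so the economy is dynamically efficient (under-saving).

dynamically efficient; MPK ≈ 0.1563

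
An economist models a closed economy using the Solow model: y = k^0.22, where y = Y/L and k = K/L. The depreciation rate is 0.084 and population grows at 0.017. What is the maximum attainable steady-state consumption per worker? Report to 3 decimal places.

n + δ = 0.017 + 0.084 = 0.101.
At the golden rule the marginal product of capital equals n+δ: 0.22·k^(0.22−1) = 0.101. Solving, k_gold = (0.22/0.101)^(1/0.78) ≈ 2.7131.
y_gold = 2.7131^0.22 ≈ 1.2456.
c_gold = y_gold − (n+δ)·k_gold = 1.2456 − 0.101·2.7131 ≈ 0.9715.

c_gold ≈ 0.972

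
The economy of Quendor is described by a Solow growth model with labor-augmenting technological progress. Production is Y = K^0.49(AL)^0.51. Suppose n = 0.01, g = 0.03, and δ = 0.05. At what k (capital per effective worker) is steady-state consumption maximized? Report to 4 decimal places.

Capital per effective worker breaks even when investment replaces (n + g + δ)·k; here n + g + δ = 0.09.
At the golden rule the marginal product of capital equals n+g+δ: 0.49·k^(0.49−1) = 0.09. Solving, k_gold = (0.49/0.09)^(1/0.51) ≈ 27.7362.

k_gold ≈ 27.7362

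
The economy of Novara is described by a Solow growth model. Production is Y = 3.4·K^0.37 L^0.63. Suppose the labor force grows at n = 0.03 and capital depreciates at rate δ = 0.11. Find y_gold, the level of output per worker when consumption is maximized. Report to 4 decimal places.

n + δ = 0.03 + 0.11 = 0.14.
Maximizing c = f(k) − (n+δ)·k gives f'(k) = n+δ, i.e. 0.37·3.4·k^(0.37−1) = 0.14, so k_gold = (0.37·3.4/0.14)^(1/0.63) ≈ 32.6269.
Output: y_gold = 3.4·k_gold^0.37 = 3.4·32.6269^0.37 ≈ 12.3453.

y_gold ≈ 12.3453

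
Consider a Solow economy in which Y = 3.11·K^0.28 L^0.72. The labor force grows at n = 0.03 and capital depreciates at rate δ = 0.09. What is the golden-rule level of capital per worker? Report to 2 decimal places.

k_gold ≈ 15.68

Capital per worker breaks even when investment replaces (n + δ)·k; here n + δ = 0.12.
Maximizing c = f(k) − (n+δ)·k gives f'(k) = n+δ, i.e. 0.28·3.11·k^(0.28−1) = 0.12, so k_gold = (0.28·3.11/0.12)^(1/0.72) ≈ 15.6844.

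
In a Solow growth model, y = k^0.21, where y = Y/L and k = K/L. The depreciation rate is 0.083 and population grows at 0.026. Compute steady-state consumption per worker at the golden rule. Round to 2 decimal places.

The effective depreciation rate is n + δ = 0.026 + 0.083 = 0.109.
Golden rule sets MPK = n+δ: 0.21·k^(0.21−1) = 0.109, so k_gold = (0.21/0.109)^(1/0.79) ≈ 2.2935.
y_gold = 2.2935^0.21 ≈ 1.1904.
c_gold = y_gold − (n+δ)·k_gold = 1.1904 − 0.109·2.2935 ≈ 0.9404.

c_gold ≈ 0.94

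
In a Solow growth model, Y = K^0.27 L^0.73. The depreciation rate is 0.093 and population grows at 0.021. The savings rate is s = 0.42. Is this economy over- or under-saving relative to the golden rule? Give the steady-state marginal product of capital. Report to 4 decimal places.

over-saving; MPK ≈ 0.0733

The effective depreciation rate is n + δ = 0.021 + 0.093 = 0.114.
Steady-state k*: s·k^0.27 = 0.114·k gives k* = (0.42/0.114)^(1/0.73) ≈ 5.9678.
MPK = 0.27·5.9678^(-0.73) ≈ 0.0733.
MPK < n+δ = 0.114, so the economy is dynamically inefficient (over-saving).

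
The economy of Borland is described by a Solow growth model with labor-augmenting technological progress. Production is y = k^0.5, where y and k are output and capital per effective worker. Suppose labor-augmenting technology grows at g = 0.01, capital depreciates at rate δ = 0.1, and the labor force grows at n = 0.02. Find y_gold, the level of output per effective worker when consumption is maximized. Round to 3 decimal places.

The effective depreciation rate is n + g + δ = 0.02 + 0.01 + 0.1 = 0.13.
Golden rule sets MPK = n+g+δ: 0.5·k^(0.5−1) = 0.13, so k_gold = (0.5/0.13)^(1/0.5) ≈ 14.7929.
Output: y_gold = k_gold^0.5 = 14.7929^0.5 ≈ 3.8462.

y_gold ≈ 3.846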